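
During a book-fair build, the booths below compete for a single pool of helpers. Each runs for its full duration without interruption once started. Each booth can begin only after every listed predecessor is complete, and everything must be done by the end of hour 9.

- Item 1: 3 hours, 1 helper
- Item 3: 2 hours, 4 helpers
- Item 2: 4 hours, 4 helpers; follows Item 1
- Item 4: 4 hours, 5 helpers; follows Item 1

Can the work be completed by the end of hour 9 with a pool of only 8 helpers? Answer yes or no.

The minimum achievable peak is 9; 8 < 9, so no feasible schedule stays within the cap.

no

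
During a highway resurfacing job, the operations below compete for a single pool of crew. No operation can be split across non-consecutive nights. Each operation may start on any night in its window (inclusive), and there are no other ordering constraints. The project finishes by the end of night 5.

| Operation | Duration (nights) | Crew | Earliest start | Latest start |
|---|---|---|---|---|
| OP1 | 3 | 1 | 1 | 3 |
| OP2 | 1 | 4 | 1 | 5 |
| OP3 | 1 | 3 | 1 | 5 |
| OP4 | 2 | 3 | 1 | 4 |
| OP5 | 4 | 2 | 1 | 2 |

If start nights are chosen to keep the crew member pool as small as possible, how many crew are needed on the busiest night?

6

Early-start (OP1@1, OP2@1, OP3@1, OP4@1, OP5@1) gives peak 13: n1:13  n2:6  n3:3  n4:2  n5:0.
Shift OP3→2, OP4→3, OP5→2.
Schedule OP1@1, OP2@1, OP3@2, OP4@3, OP5@2: n1:5  n2:6  n3:6  n4:5  n5:2 — peak 6.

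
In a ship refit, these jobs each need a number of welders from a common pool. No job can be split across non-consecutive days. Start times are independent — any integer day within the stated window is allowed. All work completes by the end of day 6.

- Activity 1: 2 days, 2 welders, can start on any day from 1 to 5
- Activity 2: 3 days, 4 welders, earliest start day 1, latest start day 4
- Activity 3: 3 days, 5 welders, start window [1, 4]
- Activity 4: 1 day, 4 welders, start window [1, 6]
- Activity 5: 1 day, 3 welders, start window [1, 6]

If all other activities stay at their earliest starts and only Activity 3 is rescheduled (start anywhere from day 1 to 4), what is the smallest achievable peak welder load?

Activity 3@1: d1:18  d2:11  d3:9  d4:0  d5:0  d6:0 → peak 18
Activity 3@2: d1:13  d2:11  d3:9  d4:5  d5:0  d6:0 → peak 13
Activity 3@3: d1:13  d2:6  d3:9  d4:5  d5:5  d6:0 → peak 13
Activity 3@4: d1:13  d2:6  d3:4  d4:5  d5:5  d6:5 → peak 13
Best is Activity 3@2, peak 13.

13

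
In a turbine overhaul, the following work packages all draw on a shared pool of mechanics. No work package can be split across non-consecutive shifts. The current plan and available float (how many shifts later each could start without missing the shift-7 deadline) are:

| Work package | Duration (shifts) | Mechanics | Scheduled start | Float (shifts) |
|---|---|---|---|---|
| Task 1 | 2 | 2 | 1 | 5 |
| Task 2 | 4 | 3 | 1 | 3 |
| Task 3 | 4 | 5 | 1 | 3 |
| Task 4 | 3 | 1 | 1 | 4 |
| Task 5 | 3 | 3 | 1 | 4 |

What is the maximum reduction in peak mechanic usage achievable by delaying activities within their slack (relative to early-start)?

Early-start peak: s1:14  s2:14  s3:12  s4:8  s5:0  s6:0  s7:0 ⇒ 14.
Leveled (Task 1@1, Task 2@1, Task 3@4, Task 4@1, Task 5@5): s1:6  s2:6  s3:4  s4:8  s5:8  s6:8  s7:8 ⇒ 8.
Reduction 14 − 8 = 6.

6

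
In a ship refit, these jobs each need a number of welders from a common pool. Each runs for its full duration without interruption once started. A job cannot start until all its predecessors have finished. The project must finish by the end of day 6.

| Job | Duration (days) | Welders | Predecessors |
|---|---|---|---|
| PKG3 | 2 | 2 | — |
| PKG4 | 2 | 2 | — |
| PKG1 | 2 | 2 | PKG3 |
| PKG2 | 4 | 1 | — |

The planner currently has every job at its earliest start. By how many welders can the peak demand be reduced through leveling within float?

2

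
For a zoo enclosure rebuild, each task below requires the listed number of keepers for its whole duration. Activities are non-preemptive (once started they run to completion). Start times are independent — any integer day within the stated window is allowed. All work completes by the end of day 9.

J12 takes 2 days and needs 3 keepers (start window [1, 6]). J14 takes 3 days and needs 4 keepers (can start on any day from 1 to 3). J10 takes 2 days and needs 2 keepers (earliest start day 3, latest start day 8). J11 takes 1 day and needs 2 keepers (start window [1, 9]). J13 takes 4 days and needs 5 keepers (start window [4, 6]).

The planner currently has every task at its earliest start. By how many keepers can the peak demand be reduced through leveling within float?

Early-start peak: d1:9  d2:7  d3:6  d4:7  d5:5  d6:5  d7:5  d8:0  d9:0 ⇒ 9.
Leveled (J12@1, J14@3, J10@3, J11@1, J13@6): d1:5  d2:3  d3:6  d4:6  d5:4  d6:5  d7:5  d8:5  d9:5 ⇒ 6.
Reduction 9 − 6 = 3.

3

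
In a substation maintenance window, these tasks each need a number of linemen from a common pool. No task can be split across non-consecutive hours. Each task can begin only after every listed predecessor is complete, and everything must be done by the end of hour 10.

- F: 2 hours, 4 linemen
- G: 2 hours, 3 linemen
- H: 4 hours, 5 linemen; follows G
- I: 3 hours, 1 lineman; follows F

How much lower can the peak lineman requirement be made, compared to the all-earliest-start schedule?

2

Early-start peak: h1:7  h2:7  h3:6  h4:6  h5:6  h6:5  h7:0  h8:0  h9:0  h10:0 ⇒ 7.
Leveled (F@1, G@3, H@6, I@3): h1:4  h2:4  h3:4  h4:4  h5:1  h6:5  h7:5  h8:5  h9:5  h10:0 ⇒ 5.
Reduction 7 − 5 = 2.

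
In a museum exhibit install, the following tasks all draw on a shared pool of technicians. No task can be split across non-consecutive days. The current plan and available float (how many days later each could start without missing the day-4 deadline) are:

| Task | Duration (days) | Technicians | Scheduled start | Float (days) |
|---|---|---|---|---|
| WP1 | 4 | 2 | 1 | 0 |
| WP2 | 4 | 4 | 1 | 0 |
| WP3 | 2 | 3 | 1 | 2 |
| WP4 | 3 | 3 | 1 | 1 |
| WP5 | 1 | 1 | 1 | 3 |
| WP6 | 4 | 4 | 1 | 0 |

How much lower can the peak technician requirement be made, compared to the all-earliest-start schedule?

1

Early-start peak: d1:17  d2:16  d3:13  d4:10 ⇒ 17.
Leveled (WP1@1, WP2@1, WP3@1, WP4@1, WP5@3, WP6@1): d1:16  d2:16  d3:14  d4:10 ⇒ 16.
Reduction 17 − 16 = 1.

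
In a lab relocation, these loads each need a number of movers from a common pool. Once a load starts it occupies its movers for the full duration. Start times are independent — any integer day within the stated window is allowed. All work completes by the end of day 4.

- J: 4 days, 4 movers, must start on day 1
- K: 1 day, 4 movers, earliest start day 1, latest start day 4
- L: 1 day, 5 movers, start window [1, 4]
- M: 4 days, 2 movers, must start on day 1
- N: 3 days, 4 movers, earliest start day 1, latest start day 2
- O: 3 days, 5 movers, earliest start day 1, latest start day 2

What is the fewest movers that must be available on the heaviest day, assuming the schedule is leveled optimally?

Early-start (J@1, K@1, L@1, M@1, N@1, O@1) gives peak 24: d1:24  d2:15  d3:15  d4:6.
Shift N→2, O→2.
Schedule J@1, K@1, L@1, M@1, N@2, O@2: d1:15  d2:15  d3:15  d4:15 — peak 15.
Total mover-days = 60 over 4 days ⇒ peak ≥ ⌈60/4⌉ = 15, so 15 is optimal.

15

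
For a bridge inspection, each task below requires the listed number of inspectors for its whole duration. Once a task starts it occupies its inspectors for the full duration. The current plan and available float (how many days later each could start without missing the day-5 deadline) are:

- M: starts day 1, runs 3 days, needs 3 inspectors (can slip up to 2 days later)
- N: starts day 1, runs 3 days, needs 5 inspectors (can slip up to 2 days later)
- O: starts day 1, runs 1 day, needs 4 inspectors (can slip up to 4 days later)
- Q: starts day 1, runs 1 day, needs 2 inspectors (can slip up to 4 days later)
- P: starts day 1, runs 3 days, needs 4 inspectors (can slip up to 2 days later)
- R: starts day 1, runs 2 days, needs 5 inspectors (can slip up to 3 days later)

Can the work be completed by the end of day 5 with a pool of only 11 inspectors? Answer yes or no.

The minimum achievable peak is 12; 11 < 12, so no feasible schedule stays within the cap.

no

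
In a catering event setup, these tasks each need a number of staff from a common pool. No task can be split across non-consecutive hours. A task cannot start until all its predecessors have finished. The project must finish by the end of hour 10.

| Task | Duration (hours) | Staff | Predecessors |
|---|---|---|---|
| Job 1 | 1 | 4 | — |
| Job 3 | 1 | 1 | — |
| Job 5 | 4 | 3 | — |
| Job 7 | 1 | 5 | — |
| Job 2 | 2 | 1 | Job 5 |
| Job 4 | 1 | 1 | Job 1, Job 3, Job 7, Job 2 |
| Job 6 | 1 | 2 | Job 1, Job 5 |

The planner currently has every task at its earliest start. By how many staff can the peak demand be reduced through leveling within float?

8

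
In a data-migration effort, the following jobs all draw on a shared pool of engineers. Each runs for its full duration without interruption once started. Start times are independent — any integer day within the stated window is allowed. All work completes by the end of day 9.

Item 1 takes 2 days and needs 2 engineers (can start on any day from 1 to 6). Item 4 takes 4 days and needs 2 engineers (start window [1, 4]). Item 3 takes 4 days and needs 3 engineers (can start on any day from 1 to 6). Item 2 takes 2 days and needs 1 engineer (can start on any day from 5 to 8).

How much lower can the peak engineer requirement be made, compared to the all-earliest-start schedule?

3

Early-start peak: d1:7  d2:7  d3:5  d4:5  d5:1  d6:1  d7:0  d8:0  d9:0 ⇒ 7.
Leveled (Item 1@1, Item 4@1, Item 3@5, Item 2@5): d1:4  d2:4  d3:2  d4:2  d5:4  d6:4  d7:3  d8:3  d9:0 ⇒ 4.
Reduction 7 − 4 = 3.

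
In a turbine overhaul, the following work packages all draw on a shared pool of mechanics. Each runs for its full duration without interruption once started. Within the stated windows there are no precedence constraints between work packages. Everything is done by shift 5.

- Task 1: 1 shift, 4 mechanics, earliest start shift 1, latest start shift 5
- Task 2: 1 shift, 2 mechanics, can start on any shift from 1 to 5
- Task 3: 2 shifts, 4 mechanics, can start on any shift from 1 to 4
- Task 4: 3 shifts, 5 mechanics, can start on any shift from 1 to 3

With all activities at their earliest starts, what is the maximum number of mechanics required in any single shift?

15

Early-start schedule: Task 1@1, Task 2@1, Task 3@1, Task 4@1.
Load per shift: shift 1: 15, shift 2: 9, shift 3: 5, shift 4: 0, shift 5: 0.
Peak is 15.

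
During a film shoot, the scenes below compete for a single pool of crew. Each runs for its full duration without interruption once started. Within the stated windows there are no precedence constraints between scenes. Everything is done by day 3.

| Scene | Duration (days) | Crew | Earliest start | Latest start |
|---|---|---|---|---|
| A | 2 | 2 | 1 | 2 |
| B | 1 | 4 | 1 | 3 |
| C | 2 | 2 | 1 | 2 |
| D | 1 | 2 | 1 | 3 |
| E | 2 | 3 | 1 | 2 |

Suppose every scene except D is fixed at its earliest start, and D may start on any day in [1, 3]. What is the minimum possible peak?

D@1: d1:13  d2:7  d3:0 → peak 13
D@2: d1:11  d2:9  d3:0 → peak 11
D@3: d1:11  d2:7  d3:2 → peak 11
Best is D@2, peak 11.

11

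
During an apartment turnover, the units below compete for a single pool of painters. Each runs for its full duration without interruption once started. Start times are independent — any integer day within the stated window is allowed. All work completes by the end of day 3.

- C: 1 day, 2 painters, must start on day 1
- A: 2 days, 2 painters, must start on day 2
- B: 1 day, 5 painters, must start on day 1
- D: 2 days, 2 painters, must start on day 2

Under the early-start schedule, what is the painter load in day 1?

7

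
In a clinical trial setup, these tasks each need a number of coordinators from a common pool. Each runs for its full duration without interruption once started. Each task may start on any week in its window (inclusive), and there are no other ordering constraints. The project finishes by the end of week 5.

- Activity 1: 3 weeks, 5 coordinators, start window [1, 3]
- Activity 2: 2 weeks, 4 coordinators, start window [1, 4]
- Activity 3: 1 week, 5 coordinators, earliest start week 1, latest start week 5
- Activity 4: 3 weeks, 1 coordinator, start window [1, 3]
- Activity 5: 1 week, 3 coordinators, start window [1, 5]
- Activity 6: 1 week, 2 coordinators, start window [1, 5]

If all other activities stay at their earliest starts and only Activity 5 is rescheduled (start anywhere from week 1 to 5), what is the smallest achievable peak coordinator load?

Activity 5@1: w1:20  w2:10  w3:6  w4:0  w5:0 → peak 20
Activity 5@2: w1:17  w2:13  w3:6  w4:0  w5:0 → peak 17
Activity 5@3: w1:17  w2:10  w3:9  w4:0  w5:0 → peak 17
Activity 5@4: w1:17  w2:10  w3:6  w4:3  w5:0 → peak 17
Activity 5@5: w1:17  w2:10  w3:6  w4:0  w5:3 → peak 17
Best is Activity 5@2, peak 17.

17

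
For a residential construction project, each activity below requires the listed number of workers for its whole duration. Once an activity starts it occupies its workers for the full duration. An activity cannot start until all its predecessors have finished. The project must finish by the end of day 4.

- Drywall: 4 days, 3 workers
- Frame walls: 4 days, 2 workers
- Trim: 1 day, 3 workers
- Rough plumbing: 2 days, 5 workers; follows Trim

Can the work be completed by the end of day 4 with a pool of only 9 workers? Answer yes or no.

The minimum achievable peak is 10; 9 < 10, so no feasible schedule stays within the cap.

no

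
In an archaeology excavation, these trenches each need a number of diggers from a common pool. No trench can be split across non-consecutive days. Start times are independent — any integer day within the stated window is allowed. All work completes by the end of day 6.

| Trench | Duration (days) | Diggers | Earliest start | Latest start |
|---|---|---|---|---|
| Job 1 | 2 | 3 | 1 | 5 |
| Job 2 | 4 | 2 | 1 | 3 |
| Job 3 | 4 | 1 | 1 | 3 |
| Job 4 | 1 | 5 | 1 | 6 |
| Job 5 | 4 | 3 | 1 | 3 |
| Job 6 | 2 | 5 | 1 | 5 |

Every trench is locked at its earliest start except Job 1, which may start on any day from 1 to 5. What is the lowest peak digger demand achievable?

Job 1@1: d1:19  d2:14  d3:6  d4:6  d5:0  d6:0 → peak 19
Job 1@2: d1:16  d2:14  d3:9  d4:6  d5:0  d6:0 → peak 16
Job 1@3: d1:16  d2:11  d3:9  d4:9  d5:0  d6:0 → peak 16
Job 1@4: d1:16  d2:11  d3:6  d4:9  d5:3  d6:0 → peak 16
Job 1@5: d1:16  d2:11  d3:6  d4:6  d5:3  d6:3 → peak 16
Best is Job 1@2, peak 16.

16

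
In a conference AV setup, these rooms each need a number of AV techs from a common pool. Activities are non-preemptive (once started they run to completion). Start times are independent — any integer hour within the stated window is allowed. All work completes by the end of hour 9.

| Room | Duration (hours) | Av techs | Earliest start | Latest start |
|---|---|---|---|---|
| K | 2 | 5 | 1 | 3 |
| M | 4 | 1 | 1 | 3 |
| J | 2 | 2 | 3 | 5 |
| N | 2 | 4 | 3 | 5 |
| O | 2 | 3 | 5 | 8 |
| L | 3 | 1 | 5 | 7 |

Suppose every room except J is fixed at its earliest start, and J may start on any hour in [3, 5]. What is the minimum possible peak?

6

J@3: h1:6  h2:6  h3:7  h4:7  h5:4  h6:4  h7:1  h8:0  h9:0 → peak 7
J@4: h1:6  h2:6  h3:5  h4:7  h5:6  h6:4  h7:1  h8:0  h9:0 → peak 7
J@5: h1:6  h2:6  h3:5  h4:5  h5:6  h6:6  h7:1  h8:0  h9:0 → peak 6
Best is J@5, peak 6.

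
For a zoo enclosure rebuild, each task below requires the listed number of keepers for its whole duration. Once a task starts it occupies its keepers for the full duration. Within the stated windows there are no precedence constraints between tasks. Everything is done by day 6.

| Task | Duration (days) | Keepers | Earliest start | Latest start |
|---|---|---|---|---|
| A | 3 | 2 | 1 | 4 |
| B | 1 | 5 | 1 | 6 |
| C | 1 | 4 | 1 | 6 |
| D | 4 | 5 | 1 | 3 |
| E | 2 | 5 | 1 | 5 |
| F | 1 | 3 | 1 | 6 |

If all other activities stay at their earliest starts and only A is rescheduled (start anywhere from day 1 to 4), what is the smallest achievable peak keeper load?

A@1: d1:24  d2:12  d3:7  d4:5  d5:0  d6:0 → peak 24
A@2: d1:22  d2:12  d3:7  d4:7  d5:0  d6:0 → peak 22
A@3: d1:22  d2:10  d3:7  d4:7  d5:2  d6:0 → peak 22
A@4: d1:22  d2:10  d3:5  d4:7  d5:2  d6:2 → peak 22
Best is A@2, peak 22.

22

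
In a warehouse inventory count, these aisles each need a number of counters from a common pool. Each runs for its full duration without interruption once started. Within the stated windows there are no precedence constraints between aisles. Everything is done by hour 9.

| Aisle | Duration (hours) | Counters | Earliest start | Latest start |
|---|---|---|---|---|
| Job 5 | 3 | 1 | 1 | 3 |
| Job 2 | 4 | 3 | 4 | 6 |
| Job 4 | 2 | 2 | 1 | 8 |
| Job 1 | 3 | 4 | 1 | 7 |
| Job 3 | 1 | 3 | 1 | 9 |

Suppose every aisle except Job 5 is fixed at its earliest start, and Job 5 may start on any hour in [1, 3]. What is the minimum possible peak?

Job 5@1: h1:10  h2:7  h3:5  h4:3  h5:3  h6:3  h7:3  h8:0  h9:0 → peak 10
Job 5@2: h1:9  h2:7  h3:5  h4:4  h5:3  h6:3  h7:3  h8:0  h9:0 → peak 9
Job 5@3: h1:9  h2:6  h3:5  h4:4  h5:4  h6:3  h7:3  h8:0  h9:0 → peak 9
Best is Job 5@2, peak 9.

9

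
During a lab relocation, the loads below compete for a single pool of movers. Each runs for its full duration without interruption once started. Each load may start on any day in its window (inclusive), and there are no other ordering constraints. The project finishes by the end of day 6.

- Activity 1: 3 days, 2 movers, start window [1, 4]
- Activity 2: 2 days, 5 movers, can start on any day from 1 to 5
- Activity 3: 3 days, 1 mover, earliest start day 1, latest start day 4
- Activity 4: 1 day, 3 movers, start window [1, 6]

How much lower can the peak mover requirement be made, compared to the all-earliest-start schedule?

Early-start peak: d1:11  d2:8  d3:3  d4:0  d5:0  d6:0 ⇒ 11.
Leveled (Activity 1@1, Activity 2@4, Activity 3@1, Activity 4@6): d1:3  d2:3  d3:3  d4:5  d5:5  d6:3 ⇒ 5.
Reduction 11 − 5 = 6.

6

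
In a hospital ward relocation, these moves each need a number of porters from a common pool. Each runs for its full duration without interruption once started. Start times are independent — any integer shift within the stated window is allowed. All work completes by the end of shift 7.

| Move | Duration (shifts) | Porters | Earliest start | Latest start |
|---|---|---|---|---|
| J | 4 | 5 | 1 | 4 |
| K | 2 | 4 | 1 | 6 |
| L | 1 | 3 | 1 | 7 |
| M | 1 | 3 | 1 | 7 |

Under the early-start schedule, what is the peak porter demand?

15

Early-start schedule: J@1, K@1, L@1, M@1.
Load per shift: shift 1: 15, shift 2: 9, shift 3: 5, shift 4: 5, shift 5: 0, shift 6: 0, shift 7: 0.
Peak is 15.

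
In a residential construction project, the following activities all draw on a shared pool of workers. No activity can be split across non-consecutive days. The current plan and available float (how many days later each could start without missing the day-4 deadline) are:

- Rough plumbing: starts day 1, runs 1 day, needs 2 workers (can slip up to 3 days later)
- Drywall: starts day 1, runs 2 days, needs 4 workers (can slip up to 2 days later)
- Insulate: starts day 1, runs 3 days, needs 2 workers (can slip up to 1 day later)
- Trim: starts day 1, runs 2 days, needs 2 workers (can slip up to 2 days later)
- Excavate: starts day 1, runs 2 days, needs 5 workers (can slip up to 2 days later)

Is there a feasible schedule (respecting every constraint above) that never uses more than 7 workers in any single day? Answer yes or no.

no

Total worker-days = 30; over 4 days the average is 30/4 > 7, so some day must exceed 7.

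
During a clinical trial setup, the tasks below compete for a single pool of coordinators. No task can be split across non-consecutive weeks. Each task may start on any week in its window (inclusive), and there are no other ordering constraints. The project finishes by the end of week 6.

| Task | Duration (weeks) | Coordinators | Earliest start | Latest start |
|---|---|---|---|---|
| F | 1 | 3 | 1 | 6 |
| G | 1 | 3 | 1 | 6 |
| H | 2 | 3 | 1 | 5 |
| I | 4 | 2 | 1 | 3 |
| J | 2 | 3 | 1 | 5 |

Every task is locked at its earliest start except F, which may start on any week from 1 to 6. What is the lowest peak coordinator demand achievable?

F@1: w1:14  w2:8  w3:2  w4:2  w5:0  w6:0 → peak 14
F@2: w1:11  w2:11  w3:2  w4:2  w5:0  w6:0 → peak 11
F@3: w1:11  w2:8  w3:5  w4:2  w5:0  w6:0 → peak 11
F@4: w1:11  w2:8  w3:2  w4:5  w5:0  w6:0 → peak 11
F@5: w1:11  w2:8  w3:2  w4:2  w5:3  w6:0 → peak 11
F@6: w1:11  w2:8  w3:2  w4:2  w5:0  w6:3 → peak 11
Best is F@2, peak 11.

11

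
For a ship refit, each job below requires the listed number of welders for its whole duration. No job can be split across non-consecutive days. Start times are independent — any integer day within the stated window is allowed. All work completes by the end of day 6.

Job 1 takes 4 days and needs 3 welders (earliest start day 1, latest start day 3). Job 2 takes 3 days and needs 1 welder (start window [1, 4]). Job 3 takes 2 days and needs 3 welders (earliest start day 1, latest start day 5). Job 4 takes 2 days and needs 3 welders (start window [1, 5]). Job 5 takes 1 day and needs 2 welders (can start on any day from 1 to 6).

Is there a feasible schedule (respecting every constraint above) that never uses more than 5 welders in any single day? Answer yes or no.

no

The minimum achievable peak is 6; 5 < 6, so no feasible schedule stays within the cap.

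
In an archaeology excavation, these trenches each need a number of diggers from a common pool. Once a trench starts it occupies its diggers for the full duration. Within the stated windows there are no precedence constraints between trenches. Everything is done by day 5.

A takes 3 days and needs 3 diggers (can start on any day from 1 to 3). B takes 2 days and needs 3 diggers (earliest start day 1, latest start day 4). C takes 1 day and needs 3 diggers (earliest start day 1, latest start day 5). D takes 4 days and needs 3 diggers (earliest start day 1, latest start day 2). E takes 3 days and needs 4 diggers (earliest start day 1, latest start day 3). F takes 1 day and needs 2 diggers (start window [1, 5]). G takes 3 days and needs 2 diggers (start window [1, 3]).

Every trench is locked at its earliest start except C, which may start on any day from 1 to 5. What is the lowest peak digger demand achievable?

17

C@1: d1:20  d2:15  d3:12  d4:3  d5:0 → peak 20
C@2: d1:17  d2:18  d3:12  d4:3  d5:0 → peak 18
C@3: d1:17  d2:15  d3:15  d4:3  d5:0 → peak 17
C@4: d1:17  d2:15  d3:12  d4:6  d5:0 → peak 17
C@5: d1:17  d2:15  d3:12  d4:3  d5:3 → peak 17
Best is C@3, peak 17.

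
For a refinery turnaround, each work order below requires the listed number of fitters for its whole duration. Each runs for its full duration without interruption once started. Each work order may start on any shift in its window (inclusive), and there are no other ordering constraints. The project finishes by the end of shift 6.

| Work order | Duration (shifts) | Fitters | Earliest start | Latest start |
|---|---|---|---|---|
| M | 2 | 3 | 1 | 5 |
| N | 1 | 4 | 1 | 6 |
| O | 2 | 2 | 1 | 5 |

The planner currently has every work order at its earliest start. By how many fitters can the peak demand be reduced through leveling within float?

5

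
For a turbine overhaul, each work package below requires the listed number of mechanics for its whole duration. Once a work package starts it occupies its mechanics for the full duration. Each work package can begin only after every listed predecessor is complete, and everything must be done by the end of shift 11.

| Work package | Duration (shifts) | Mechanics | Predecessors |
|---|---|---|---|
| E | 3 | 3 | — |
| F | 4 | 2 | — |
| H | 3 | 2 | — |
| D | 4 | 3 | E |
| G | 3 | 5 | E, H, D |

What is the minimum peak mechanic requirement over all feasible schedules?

Early-start (E@1, F@1, H@1, D@4, G@8) gives peak 7: s1:7  s2:7  s3:7  s4:5  s5:3  s6:3  s7:3  s8:5  s9:5  s10:5  s11:0.
Shift H→4, D→5, G→9.
Schedule E@1, F@1, H@4, D@5, G@9: s1:5  s2:5  s3:5  s4:4  s5:5  s6:5  s7:3  s8:3  s9:5  s10:5  s11:5 — peak 5.
Total mechanic-shifts = 50 over 11 shifts ⇒ peak ≥ ⌈50/11⌉ = 5, so 5 is optimal.

5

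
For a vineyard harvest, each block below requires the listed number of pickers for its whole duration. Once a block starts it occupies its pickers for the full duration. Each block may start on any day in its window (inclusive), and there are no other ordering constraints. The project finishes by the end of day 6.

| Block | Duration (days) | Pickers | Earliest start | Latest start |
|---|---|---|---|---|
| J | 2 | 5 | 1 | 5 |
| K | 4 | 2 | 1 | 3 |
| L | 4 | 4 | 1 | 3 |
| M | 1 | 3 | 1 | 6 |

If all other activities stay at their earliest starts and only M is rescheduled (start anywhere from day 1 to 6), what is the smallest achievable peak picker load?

M@1: d1:14  d2:11  d3:6  d4:6  d5:0  d6:0 → peak 14
M@2: d1:11  d2:14  d3:6  d4:6  d5:0  d6:0 → peak 14
M@3: d1:11  d2:11  d3:9  d4:6  d5:0  d6:0 → peak 11
M@4: d1:11  d2:11  d3:6  d4:9  d5:0  d6:0 → peak 11
M@5: d1:11  d2:11  d3:6  d4:6  d5:3  d6:0 → peak 11
M@6: d1:11  d2:11  d3:6  d4:6  d5:0  d6:3 → peak 11
Best is M@3, peak 11.

11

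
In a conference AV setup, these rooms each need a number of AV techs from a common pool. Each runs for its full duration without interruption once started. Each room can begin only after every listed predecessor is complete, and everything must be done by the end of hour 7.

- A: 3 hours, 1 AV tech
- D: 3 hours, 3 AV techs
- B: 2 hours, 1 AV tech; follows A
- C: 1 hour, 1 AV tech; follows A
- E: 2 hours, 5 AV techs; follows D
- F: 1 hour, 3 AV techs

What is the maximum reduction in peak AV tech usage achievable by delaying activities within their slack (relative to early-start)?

Early-start peak: h1:7  h2:4  h3:4  h4:7  h5:6  h6:0  h7:0 ⇒ 7.
Leveled (A@1, D@1, B@4, C@4, E@6, F@4): h1:4  h2:4  h3:4  h4:5  h5:1  h6:5  h7:5 ⇒ 5.
Reduction 7 − 5 = 2.

2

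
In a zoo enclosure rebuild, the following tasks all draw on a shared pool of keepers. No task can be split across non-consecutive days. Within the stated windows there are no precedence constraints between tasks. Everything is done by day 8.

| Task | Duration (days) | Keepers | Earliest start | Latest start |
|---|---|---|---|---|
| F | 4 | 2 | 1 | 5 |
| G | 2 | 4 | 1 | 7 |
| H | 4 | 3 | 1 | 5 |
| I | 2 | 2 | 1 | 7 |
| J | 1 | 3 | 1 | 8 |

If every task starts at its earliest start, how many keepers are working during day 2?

At early start, day 2 has: F, G, H, I.
Demand: 2 + 4 + 3 + 2 = 11.

11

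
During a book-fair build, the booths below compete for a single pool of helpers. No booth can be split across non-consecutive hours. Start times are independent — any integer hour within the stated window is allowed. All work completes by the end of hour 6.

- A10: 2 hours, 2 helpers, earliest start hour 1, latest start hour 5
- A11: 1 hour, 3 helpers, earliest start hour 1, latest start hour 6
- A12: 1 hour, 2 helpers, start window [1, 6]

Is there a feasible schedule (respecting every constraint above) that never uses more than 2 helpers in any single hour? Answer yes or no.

no

The minimum achievable peak is 3; 2 < 3, so no feasible schedule stays within the cap.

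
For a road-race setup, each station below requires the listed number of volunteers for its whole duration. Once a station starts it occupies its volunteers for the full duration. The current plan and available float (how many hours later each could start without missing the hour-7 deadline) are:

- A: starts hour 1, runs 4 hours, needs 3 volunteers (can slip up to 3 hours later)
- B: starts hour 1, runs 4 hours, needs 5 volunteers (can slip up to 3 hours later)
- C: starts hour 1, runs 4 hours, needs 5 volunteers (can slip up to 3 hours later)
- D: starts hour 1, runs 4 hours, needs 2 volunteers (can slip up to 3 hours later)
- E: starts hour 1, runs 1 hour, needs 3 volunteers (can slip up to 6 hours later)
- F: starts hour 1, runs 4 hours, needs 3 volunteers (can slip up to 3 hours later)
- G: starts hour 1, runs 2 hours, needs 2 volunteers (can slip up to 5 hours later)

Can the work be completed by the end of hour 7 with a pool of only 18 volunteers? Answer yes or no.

Schedule A@1, B@1, C@1, D@1, E@1, F@2, G@5: h1:18  h2:18  h3:18  h4:18  h5:5  h6:2  h7:0 — peak 18 ≤ 18.

yes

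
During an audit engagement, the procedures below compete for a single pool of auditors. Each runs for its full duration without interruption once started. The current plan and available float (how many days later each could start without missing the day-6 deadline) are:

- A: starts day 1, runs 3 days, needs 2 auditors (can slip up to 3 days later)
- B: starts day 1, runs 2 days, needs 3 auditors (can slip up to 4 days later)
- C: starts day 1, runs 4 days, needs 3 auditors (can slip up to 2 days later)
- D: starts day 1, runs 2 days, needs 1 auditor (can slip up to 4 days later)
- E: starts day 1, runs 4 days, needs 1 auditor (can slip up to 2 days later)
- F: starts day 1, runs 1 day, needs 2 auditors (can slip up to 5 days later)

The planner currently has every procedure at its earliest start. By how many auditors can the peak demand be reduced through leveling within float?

6

Early-start peak: d1:12  d2:10  d3:6  d4:4  d5:0  d6:0 ⇒ 12.
Leveled (A@1, B@1, C@3, D@1, E@3, F@4): d1:6  d2:6  d3:6  d4:6  d5:4  d6:4 ⇒ 6.
Reduction 12 − 6 = 6.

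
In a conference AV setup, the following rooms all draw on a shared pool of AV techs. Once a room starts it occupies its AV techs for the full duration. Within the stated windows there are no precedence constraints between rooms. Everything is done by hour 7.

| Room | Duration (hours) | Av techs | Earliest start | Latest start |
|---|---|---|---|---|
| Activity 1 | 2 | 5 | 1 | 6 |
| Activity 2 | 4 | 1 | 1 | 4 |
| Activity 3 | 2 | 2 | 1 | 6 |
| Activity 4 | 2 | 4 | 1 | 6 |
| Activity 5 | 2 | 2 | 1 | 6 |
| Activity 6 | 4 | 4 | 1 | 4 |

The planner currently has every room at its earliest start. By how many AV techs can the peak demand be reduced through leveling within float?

10

Early-start peak: h1:18  h2:18  h3:5  h4:5  h5:0  h6:0  h7:0 ⇒ 18.
Leveled (Activity 1@1, Activity 2@1, Activity 3@1, Activity 4@5, Activity 5@3, Activity 6@3): h1:8  h2:8  h3:7  h4:7  h5:8  h6:8  h7:0 ⇒ 8.
Reduction 18 − 8 = 10.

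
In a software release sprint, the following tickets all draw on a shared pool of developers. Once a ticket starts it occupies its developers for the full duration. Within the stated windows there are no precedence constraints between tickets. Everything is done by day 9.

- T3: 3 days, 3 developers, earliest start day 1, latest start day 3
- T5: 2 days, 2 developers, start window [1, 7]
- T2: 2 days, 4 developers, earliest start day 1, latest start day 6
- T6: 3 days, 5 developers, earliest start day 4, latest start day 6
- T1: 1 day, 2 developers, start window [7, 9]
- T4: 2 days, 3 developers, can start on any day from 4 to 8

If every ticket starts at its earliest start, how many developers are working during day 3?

3

At early start, day 3 has: T3.
Demand: 3 = 3.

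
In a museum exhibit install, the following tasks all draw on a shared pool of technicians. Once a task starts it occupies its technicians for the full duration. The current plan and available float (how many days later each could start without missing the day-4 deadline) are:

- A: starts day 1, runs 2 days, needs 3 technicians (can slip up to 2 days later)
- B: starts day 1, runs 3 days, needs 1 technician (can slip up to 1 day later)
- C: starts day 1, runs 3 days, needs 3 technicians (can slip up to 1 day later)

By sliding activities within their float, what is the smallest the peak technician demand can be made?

7

Schedule A@1, B@1, C@1: d1:7  d2:7  d3:4  d4:0 — peak 7.
No arrangement of the 12 feasible schedules does better.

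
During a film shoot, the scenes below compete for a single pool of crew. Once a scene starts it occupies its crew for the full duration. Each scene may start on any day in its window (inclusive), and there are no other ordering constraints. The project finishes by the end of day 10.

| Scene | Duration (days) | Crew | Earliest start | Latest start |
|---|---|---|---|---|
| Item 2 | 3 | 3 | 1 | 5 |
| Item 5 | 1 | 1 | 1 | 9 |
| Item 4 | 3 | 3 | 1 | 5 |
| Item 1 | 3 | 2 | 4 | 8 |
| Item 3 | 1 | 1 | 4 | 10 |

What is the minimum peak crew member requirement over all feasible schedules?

3

Early-start (Item 2@1, Item 5@1, Item 4@1, Item 1@4, Item 3@4) gives peak 7: d1:7  d2:6  d3:6  d4:3  d5:2  d6:2  d7:0  d8:0  d9:0  d10:0.
Shift Item 5→4, Item 4→5, Item 1→8.
Schedule Item 2@1, Item 5@4, Item 4@5, Item 1@8, Item 3@4: d1:3  d2:3  d3:3  d4:2  d5:3  d6:3  d7:3  d8:2  d9:2  d10:2 — peak 3.
Total crew member-days = 26 over 10 days ⇒ peak ≥ ⌈26/10⌉ = 3, so 3 is optimal.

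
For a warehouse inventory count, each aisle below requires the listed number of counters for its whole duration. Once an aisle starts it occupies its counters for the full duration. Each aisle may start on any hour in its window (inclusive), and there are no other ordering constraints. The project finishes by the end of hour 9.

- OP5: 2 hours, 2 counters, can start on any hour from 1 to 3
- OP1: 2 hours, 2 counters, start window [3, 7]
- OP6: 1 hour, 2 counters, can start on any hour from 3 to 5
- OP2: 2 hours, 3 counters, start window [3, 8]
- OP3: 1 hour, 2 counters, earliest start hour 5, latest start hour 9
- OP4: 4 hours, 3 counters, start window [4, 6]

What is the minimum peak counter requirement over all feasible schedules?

5

Early-start (OP5@1, OP1@3, OP6@3, OP2@3, OP3@5, OP4@4) gives peak 8: h1:2  h2:2  h3:7  h4:8  h5:5  h6:3  h7:3  h8:0  h9:0.
Shift OP2→4, OP4→6.
Schedule OP5@1, OP1@3, OP6@3, OP2@4, OP3@5, OP4@6: h1:2  h2:2  h3:4  h4:5  h5:5  h6:3  h7:3  h8:3  h9:3 — peak 5.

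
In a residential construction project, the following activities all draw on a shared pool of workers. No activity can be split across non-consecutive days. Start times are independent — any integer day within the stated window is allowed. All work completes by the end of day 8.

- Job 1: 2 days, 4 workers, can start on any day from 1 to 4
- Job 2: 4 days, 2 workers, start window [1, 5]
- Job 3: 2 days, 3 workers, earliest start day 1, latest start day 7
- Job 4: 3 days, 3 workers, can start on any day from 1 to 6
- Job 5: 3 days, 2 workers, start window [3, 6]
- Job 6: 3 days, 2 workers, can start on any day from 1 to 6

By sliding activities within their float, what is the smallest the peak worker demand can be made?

Early-start (Job 1@1, Job 2@1, Job 3@1, Job 4@1, Job 5@3, Job 6@1) gives peak 14: d1:14  d2:14  d3:9  d4:4  d5:2  d6:0  d7:0  d8:0.
Shift Job 3→6, Job 4→6, Job 6→3.
Schedule Job 1@1, Job 2@1, Job 3@6, Job 4@6, Job 5@3, Job 6@3: d1:6  d2:6  d3:6  d4:6  d5:4  d6:6  d7:6  d8:3 — peak 6.
Total worker-days = 43 over 8 days ⇒ peak ≥ ⌈43/8⌉ = 6, so 6 is optimal.

6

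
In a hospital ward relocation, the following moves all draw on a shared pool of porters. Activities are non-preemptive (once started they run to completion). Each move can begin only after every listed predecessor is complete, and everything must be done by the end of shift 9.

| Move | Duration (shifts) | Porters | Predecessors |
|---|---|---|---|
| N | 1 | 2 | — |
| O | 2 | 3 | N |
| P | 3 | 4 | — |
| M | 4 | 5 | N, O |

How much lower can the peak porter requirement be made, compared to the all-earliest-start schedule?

Early-start peak: s1:6  s2:7  s3:7  s4:5  s5:5  s6:5  s7:5  s8:0  s9:0 ⇒ 7.
Leveled (N@1, O@4, P@1, M@6): s1:6  s2:4  s3:4  s4:3  s5:3  s6:5  s7:5  s8:5  s9:5 ⇒ 6.
Reduction 7 − 6 = 1.

1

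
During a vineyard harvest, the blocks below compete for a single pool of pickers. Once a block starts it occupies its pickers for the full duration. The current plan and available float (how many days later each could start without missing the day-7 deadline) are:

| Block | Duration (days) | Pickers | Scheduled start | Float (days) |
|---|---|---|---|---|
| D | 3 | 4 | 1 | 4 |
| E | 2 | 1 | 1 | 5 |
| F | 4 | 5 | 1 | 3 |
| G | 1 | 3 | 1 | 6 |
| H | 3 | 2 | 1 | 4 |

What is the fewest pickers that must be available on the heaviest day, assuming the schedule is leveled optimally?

7

Early-start (D@1, E@1, F@1, G@1, H@1) gives peak 15: d1:15  d2:12  d3:11  d4:5  d5:0  d6:0  d7:0.
Shift F→4, G→3, H→4.
Schedule D@1, E@1, F@4, G@3, H@4: d1:5  d2:5  d3:7  d4:7  d5:7  d6:7  d7:5 — peak 7.
Total picker-days = 43 over 7 days ⇒ peak ≥ ⌈43/7⌉ = 7, so 7 is optimal.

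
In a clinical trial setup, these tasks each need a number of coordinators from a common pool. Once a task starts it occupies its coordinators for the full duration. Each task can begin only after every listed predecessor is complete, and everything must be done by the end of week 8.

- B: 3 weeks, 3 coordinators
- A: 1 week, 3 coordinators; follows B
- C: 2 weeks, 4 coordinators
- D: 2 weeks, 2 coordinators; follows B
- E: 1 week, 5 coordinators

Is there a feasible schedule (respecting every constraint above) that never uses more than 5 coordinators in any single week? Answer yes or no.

yes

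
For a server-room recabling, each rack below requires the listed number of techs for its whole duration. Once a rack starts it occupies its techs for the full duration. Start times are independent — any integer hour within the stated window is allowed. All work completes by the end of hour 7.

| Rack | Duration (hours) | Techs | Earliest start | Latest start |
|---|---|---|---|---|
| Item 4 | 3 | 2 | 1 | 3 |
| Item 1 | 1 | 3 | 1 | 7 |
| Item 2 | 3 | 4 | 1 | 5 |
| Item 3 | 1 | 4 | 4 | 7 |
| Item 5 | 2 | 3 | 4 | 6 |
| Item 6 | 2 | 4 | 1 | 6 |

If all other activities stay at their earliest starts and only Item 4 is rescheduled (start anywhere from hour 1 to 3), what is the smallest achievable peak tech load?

11

Item 4@1: h1:13  h2:10  h3:6  h4:7  h5:3  h6:0  h7:0 → peak 13
Item 4@2: h1:11  h2:10  h3:6  h4:9  h5:3  h6:0  h7:0 → peak 11
Item 4@3: h1:11  h2:8  h3:6  h4:9  h5:5  h6:0  h7:0 → peak 11
Best is Item 4@2, peak 11.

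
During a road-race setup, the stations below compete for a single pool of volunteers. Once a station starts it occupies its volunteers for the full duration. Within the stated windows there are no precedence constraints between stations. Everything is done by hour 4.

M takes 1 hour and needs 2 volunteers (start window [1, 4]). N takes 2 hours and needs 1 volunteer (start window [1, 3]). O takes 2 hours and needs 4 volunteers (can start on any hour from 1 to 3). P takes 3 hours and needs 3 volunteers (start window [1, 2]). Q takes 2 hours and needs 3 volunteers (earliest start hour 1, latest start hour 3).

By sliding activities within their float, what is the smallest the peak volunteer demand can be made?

Early-start (M@1, N@1, O@1, P@1, Q@1) gives peak 13: h1:13  h2:11  h3:3  h4:0.
Shift O→3, P→2.
Schedule M@1, N@1, O@3, P@2, Q@1: h1:6  h2:7  h3:7  h4:7 — peak 7.
Total volunteer-hours = 27 over 4 hours ⇒ peak ≥ ⌈27/4⌉ = 7, so 7 is optimal.

7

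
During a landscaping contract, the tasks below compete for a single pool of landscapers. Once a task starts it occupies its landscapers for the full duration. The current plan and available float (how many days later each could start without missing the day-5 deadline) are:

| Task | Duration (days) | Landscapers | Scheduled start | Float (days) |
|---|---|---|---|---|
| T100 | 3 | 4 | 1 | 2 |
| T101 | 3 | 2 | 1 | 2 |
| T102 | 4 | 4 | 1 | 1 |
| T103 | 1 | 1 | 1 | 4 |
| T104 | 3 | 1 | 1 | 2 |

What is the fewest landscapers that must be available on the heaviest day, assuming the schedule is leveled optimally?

11

Early-start (T100@1, T101@1, T102@1, T103@1, T104@1) gives peak 12: d1:12  d2:11  d3:11  d4:4  d5:0.
Shift T104→2.
Schedule T100@1, T101@1, T102@1, T103@1, T104@2: d1:11  d2:11  d3:11  d4:5  d5:0 — peak 11.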